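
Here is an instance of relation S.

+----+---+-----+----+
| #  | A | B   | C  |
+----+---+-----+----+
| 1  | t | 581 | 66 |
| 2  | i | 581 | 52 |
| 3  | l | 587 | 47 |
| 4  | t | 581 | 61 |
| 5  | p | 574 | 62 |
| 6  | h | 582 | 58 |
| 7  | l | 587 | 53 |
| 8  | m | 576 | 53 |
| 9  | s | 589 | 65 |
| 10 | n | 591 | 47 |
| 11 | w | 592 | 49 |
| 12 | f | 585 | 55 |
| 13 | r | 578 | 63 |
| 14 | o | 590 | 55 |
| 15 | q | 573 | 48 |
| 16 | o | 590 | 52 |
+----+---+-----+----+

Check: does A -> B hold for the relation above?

Yes

A=t: rows 1, 4 → B = 581, 581 ✓
A=i: row 2 → B = 581 ✓
A=l: rows 3, 7 → B = 587, 587 ✓
A=p: row 5 → B = 574 ✓
A=h: row 6 → B = 582 ✓
A=m: row 8 → B = 576 ✓
A=s: row 9 → B = 589 ✓
A=n: row 10 → B = 591 ✓
A=w: row 11 → B = 592 ✓
A=f: row 12 → B = 585 ✓
A=r: row 13 → B = 578 ✓
A=o: rows 14, 16 → B = 590, 590 ✓
A=q: row 15 → B = 573 ✓
Every A value is associated with a single B value, so A -> B holds.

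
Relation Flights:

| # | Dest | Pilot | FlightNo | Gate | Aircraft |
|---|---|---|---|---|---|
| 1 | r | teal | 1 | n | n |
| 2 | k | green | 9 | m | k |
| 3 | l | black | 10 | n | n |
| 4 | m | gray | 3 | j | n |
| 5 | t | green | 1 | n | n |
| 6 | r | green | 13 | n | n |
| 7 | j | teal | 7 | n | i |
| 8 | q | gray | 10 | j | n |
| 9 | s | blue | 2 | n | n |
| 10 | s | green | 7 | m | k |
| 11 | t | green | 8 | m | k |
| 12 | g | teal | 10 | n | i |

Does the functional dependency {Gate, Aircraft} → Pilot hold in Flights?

(Gate=n, Aircraft=n): rows 1, 3, 5, 6, 9 → Pilot takes values {teal, black, green, blue} — violation
(Gate=m, Aircraft=k): rows 2, 10, 11 → Pilot = green, green, green ✓
(Gate=j, Aircraft=n): rows 4, 8 → Pilot = gray, gray ✓
(Gate=n, Aircraft=i): rows 7, 12 → Pilot = teal, teal ✓
Two rows agree on {Gate, Aircraft} but differ on Pilot, so {Gate, Aircraft} → Pilot does not hold.

No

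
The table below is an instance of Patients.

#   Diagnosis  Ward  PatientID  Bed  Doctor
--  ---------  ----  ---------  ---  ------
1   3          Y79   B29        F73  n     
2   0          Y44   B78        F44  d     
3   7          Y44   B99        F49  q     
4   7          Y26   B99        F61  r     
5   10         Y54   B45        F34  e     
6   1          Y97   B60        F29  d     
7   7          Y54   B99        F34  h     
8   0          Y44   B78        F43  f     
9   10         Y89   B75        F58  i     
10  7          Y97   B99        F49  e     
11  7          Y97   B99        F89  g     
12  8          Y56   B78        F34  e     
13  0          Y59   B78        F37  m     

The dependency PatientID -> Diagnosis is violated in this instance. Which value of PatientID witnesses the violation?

B78

PatientID=B29: row 1 → Diagnosis = 3 ✓
PatientID=B78: rows 2, 8, 12, 13 → Diagnosis takes values {0, 8} — violation
PatientID=B99: rows 3, 4, 7, 10, 11 → Diagnosis = 7, 7, 7, 7, 7 ✓
PatientID=B45: row 5 → Diagnosis = 10 ✓
PatientID=B60: row 6 → Diagnosis = 1 ✓
PatientID=B75: row 9 → Diagnosis = 10 ✓
The only PatientID value with inconsistent Diagnosis is PatientID=B78.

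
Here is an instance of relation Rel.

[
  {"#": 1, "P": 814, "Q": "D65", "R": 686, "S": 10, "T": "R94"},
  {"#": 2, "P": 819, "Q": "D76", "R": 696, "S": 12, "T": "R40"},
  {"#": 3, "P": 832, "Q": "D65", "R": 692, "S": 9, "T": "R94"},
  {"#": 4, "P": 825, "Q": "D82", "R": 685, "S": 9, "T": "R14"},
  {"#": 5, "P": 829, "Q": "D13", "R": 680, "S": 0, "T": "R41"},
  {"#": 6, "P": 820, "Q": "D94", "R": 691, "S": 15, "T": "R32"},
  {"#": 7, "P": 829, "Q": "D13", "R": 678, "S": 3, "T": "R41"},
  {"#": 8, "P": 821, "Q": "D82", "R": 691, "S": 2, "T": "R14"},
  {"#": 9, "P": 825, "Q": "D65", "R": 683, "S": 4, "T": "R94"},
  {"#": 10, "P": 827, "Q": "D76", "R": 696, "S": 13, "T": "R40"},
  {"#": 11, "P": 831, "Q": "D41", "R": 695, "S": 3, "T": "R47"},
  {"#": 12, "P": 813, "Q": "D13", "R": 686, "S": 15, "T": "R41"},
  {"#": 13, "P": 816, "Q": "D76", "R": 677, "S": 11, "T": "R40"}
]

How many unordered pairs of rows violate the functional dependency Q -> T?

0

Q=D65: all 3 rows agree on T — 0 pairs.
Q=D76: all 3 rows agree on T — 0 pairs.
Q=D82: all 2 rows agree on T — 0 pairs.
Q=D13: all 3 rows agree on T — 0 pairs.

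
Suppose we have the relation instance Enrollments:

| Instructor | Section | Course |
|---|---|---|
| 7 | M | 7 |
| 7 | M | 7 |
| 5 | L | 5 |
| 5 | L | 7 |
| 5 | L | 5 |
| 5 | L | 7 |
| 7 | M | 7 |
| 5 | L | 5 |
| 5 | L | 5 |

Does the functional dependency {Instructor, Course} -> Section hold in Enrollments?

Yes

(Instructor=7, Course=7): 3 rows → Section = M, M, M ✓
(Instructor=5, Course=5): 4 rows → Section = L, L, L, L ✓
(Instructor=5, Course=7): 2 rows → Section = L, L ✓
Every {Instructor, Course} value is associated with a single Section value, so {Instructor, Course} -> Section holds.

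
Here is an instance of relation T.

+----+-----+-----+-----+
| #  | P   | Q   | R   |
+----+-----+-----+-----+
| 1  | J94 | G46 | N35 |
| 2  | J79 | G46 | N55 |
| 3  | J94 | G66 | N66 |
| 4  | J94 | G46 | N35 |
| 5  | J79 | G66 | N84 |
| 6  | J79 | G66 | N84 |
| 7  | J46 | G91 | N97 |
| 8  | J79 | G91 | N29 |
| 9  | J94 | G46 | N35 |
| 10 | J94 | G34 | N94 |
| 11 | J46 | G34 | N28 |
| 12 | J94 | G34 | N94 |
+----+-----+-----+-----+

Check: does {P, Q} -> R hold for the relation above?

(P=J94, Q=G46): rows 1, 4, 9 → R = N35, N35, N35 ✓
(P=J79, Q=G46): row 2 → R = N55 ✓
(P=J94, Q=G66): row 3 → R = N66 ✓
(P=J79, Q=G66): rows 5, 6 → R = N84, N84 ✓
(P=J46, Q=G91): row 7 → R = N97 ✓
(P=J79, Q=G91): row 8 → R = N29 ✓
(P=J94, Q=G34): rows 10, 12 → R = N94, N94 ✓
(P=J46, Q=G34): row 11 → R = N28 ✓
Every {P, Q} value is associated with a single R value, so {P, Q} -> R holds.

Yes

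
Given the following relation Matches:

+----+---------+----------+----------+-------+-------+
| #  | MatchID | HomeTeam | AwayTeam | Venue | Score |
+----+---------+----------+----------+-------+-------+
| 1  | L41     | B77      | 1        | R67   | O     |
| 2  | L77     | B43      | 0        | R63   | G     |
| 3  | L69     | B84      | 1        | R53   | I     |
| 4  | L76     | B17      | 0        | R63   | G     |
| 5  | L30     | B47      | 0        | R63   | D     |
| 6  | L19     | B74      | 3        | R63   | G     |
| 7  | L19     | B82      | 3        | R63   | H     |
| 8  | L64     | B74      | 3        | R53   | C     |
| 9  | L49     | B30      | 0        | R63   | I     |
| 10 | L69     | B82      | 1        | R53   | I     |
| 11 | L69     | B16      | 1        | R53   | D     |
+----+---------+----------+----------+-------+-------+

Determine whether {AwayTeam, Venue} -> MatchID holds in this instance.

(AwayTeam=1, Venue=R67): row 1 → MatchID = L41 ✓
(AwayTeam=0, Venue=R63): rows 2, 4, 5, 9 → MatchID takes values {L77, L76, L30, L49} — violation
(AwayTeam=1, Venue=R53): rows 3, 10, 11 → MatchID = L69, L69, L69 ✓
(AwayTeam=3, Venue=R63): rows 6, 7 → MatchID = L19, L19 ✓
(AwayTeam=3, Venue=R53): row 8 → MatchID = L64 ✓
Two rows agree on {AwayTeam, Venue} but differ on MatchID, so {AwayTeam, Venue} -> MatchID does not hold.

No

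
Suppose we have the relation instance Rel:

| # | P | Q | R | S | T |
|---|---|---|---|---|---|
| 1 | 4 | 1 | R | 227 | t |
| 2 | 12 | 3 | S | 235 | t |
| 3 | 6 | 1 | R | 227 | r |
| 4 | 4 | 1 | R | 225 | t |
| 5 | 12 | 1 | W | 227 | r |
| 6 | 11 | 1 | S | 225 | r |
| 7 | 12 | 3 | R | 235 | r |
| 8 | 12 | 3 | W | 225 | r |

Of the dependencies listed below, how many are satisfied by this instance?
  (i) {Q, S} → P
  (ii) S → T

0

(i) {Q, S} → P: (Q=1, S=227): rows 1, 3, 5 → P takes values {4, 6, 12} — violation; (Q=1, S=225): rows 4, 6 → P takes values {4, 11} — violation — fails.
(ii) S → T: S=227: rows 1, 3, 5 → T takes values {t, r} — violation; S=235: rows 2, 7 → T takes values {t, r} — violation; S=225: rows 4, 6, 8 → T takes values {t, r} — violation — fails.
None of the 2 dependencies hold.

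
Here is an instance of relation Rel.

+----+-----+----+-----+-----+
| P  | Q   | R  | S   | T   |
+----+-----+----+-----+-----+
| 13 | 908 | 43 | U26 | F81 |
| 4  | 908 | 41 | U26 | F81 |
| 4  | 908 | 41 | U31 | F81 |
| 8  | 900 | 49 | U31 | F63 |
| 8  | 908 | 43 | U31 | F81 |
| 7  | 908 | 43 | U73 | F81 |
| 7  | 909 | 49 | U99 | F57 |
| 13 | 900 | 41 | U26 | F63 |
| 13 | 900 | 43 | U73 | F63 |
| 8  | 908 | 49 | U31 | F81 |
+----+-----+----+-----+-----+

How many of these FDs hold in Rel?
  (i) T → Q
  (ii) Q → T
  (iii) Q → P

(i) T → Q: every LHS value maps to a single RHS value — holds.
(ii) Q → T: every LHS value maps to a single RHS value — holds.
(iii) Q → P: Q=908: 6 rows → P takes values {13, 4, 8, 7} — violation; Q=900: 3 rows → P takes values {8, 13} — violation — fails.
2 of the 3 dependencies hold.

2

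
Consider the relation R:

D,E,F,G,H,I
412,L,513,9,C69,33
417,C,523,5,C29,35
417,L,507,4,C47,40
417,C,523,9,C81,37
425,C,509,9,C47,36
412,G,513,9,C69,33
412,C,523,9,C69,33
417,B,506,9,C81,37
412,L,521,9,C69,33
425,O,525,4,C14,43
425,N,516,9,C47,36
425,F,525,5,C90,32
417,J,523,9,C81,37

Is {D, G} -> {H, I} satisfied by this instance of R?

Yes

(D=412, G=9): 4 rows → {H,I} = (C69, 33), (C69, 33), (C69, 33), (C69, 33) ✓
(D=417, G=5): 1 row → {H,I} = (C29, 35) ✓
(D=417, G=4): 1 row → {H,I} = (C47, 40) ✓
(D=417, G=9): 3 rows → {H,I} = (C81, 37), (C81, 37), (C81, 37) ✓
(D=425, G=9): 2 rows → {H,I} = (C47, 36), (C47, 36) ✓
(D=425, G=4): 1 row → {H,I} = (C14, 43) ✓
(D=425, G=5): 1 row → {H,I} = (C90, 32) ✓
Every {D, G} value is associated with a single {H, I} value, so {D, G} -> {H, I} holds.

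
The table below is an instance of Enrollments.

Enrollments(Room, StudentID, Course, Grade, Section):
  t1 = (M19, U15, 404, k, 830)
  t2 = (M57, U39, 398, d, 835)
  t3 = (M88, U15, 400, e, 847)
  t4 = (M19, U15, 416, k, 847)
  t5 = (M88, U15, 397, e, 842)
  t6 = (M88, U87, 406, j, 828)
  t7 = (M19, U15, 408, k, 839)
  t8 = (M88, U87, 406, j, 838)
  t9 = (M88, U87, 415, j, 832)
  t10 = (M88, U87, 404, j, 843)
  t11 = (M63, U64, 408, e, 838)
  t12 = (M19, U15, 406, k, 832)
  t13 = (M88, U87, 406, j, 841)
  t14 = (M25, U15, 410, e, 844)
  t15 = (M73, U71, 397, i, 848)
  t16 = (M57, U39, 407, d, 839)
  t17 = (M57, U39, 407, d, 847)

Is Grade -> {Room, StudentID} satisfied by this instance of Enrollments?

Grade=k: rows 1, 4, 7, 12 → {Room,StudentID} = (M19, U15), (M19, U15), (M19, U15), (M19, U15) ✓
Grade=d: rows 2, 16, 17 → {Room,StudentID} = (M57, U39), (M57, U39), (M57, U39) ✓
Grade=e: rows 3, 5, 11, 14 → {Room,StudentID} takes values {(M88, U15), (M63, U64), (M25, U15)} — violation
Grade=j: rows 6, 8, 9, 10, 13 → {Room,StudentID} = (M88, U87), (M88, U87), (M88, U87), (M88, U87), (M88, U87) ✓
Grade=i: row 15 → {Room,StudentID} = (M73, U71) ✓
Two rows agree on Grade but differ on {Room, StudentID}, so Grade -> {Room, StudentID} does not hold.

No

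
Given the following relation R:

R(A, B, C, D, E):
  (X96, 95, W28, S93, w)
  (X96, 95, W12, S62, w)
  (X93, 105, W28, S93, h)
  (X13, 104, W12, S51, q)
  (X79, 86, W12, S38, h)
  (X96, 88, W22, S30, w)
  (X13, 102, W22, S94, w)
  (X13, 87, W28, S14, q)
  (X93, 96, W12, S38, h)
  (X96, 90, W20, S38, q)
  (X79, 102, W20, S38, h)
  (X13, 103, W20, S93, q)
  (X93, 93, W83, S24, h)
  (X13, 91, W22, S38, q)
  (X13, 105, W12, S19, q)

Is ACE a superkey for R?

Two distinct rows share (A=X13, C=W12, E=q), so ACE does not determine every attribute — not a superkey.

No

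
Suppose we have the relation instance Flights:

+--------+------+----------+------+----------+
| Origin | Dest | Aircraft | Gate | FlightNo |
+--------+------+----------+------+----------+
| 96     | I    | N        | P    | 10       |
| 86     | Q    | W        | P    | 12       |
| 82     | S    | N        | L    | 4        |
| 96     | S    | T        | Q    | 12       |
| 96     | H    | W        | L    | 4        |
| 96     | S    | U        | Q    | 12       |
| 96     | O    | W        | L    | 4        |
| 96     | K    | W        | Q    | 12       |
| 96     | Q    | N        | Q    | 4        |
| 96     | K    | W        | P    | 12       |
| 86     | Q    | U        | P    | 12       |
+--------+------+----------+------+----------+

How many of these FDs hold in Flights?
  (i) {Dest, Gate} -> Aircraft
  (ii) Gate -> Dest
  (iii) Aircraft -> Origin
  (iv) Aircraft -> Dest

(i) {Dest, Gate} -> Aircraft: (Dest=Q, Gate=P): 2 rows → Aircraft takes values {W, U} — violation; (Dest=S, Gate=Q): 2 rows → Aircraft takes values {T, U} — violation — fails.
(ii) Gate -> Dest: Gate=P: 4 rows → Dest takes values {I, Q, K} — violation; Gate=L: 3 rows → Dest takes values {S, H, O} — violation; Gate=Q: 4 rows → Dest takes values {S, K, Q} — violation — fails.
(iii) Aircraft -> Origin: Aircraft=N: 3 rows → Origin takes values {96, 82} — violation; Aircraft=W: 5 rows → Origin takes values {86, 96} — violation; Aircraft=U: 2 rows → Origin takes values {96, 86} — violation — fails.
(iv) Aircraft -> Dest: Aircraft=N: 3 rows → Dest takes values {I, S, Q} — violation; Aircraft=W: 5 rows → Dest takes values {Q, H, O, K} — violation; Aircraft=U: 2 rows → Dest takes values {S, Q} — violation — fails.
None of the 4 dependencies hold.

0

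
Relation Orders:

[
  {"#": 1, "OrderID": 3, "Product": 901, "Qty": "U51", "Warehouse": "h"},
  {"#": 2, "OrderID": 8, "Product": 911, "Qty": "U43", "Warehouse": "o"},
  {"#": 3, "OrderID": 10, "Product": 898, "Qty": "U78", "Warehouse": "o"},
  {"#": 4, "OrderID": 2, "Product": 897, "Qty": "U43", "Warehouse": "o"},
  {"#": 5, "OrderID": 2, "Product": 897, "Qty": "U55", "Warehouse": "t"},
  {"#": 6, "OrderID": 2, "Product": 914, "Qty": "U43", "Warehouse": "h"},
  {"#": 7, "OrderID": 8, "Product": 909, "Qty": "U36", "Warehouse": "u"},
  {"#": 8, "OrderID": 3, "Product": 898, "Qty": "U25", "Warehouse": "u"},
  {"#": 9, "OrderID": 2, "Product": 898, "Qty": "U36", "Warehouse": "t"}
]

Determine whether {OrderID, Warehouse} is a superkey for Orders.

Rows 5 and 9 have the same {OrderID, Warehouse} value (OrderID=2, Warehouse=t) but are distinct tuples, so {OrderID, Warehouse} does not determine every attribute — not a superkey.

No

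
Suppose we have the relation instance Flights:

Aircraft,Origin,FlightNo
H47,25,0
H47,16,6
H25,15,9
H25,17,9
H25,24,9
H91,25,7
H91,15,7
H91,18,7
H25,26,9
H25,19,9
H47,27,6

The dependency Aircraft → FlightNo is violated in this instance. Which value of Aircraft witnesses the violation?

Aircraft=H47: 3 rows → FlightNo takes values {0, 6} — violation
Aircraft=H25: 5 rows → FlightNo = 9, 9, 9, 9, 9 ✓
Aircraft=H91: 3 rows → FlightNo = 7, 7, 7 ✓
The only Aircraft value with inconsistent FlightNo is Aircraft=H47.

H47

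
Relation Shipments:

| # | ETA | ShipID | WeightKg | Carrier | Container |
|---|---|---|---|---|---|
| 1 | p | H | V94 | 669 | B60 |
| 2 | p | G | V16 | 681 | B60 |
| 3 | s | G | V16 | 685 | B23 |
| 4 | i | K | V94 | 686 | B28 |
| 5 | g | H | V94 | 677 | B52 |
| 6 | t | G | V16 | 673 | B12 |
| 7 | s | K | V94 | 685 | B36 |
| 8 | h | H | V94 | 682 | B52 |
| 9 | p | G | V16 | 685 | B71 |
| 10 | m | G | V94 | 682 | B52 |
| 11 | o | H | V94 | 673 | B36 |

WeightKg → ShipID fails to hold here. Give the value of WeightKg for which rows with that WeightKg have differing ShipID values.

V94

WeightKg=V94: rows 1, 4, 5, 7, 8, 10, 11 → ShipID takes values {H, K, G} — violation
WeightKg=V16: rows 2, 3, 6, 9 → ShipID = G, G, G, G ✓
The only WeightKg value with inconsistent ShipID is WeightKg=V94.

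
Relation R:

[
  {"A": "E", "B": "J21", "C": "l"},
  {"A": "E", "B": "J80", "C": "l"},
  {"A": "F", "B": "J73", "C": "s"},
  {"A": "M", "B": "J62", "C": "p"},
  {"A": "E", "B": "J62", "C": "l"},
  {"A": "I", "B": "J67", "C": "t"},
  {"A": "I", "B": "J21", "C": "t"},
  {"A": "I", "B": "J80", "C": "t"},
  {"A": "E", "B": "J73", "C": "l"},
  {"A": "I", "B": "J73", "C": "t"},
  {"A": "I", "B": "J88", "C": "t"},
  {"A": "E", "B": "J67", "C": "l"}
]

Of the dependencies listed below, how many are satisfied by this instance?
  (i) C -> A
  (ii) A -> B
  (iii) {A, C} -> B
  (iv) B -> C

(i) C -> A: every LHS value maps to a single RHS value — holds.
(ii) A -> B: A=E: 5 rows → B takes values {J21, J80, J62, J73, J67} — violation; A=I: 5 rows → B takes values {J67, J21, J80, J73, J88} — violation — fails.
(iii) {A, C} -> B: (A=E, C=l): 5 rows → B takes values {J21, J80, J62, J73, J67} — violation; (A=I, C=t): 5 rows → B takes values {J67, J21, J80, J73, J88} — violation — fails.
(iv) B -> C: B=J21: 2 rows → C takes values {l, t} — violation; B=J80: 2 rows → C takes values {l, t} — violation; B=J73: 3 rows → C takes values {s, l, t} — violation; B=J62: 2 rows → C takes values {p, l} — violation; B=J67: 2 rows → C takes values {t, l} — violation — fails.
1 of the 4 dependencies holds.

1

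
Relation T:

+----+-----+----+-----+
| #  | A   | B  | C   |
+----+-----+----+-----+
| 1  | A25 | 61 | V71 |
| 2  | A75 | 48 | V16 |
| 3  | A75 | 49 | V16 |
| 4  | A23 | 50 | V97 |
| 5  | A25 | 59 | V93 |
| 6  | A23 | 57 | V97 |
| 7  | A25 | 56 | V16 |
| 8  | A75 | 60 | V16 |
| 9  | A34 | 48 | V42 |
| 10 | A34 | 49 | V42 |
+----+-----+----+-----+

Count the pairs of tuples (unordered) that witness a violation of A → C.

3

A=A25: violating pairs (1,5), (1,7), (5,7) — 3 pairs.
A=A75: all 3 rows agree on C — 0 pairs.
A=A23: all 2 rows agree on C — 0 pairs.
A=A34: all 2 rows agree on C — 0 pairs.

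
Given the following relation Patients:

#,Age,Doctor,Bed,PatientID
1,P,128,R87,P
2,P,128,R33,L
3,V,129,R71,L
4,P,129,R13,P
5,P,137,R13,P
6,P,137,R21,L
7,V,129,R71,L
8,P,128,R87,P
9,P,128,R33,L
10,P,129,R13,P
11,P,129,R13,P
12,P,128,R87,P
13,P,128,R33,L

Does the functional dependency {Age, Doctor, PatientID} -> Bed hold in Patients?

(Age=P, Doctor=128, PatientID=P): rows 1, 8, 12 → Bed = R87, R87, R87 ✓
(Age=P, Doctor=128, PatientID=L): rows 2, 9, 13 → Bed = R33, R33, R33 ✓
(Age=V, Doctor=129, PatientID=L): rows 3, 7 → Bed = R71, R71 ✓
(Age=P, Doctor=129, PatientID=P): rows 4, 10, 11 → Bed = R13, R13, R13 ✓
(Age=P, Doctor=137, PatientID=P): row 5 → Bed = R13 ✓
(Age=P, Doctor=137, PatientID=L): row 6 → Bed = R21 ✓
Every {Age, Doctor, PatientID} value is associated with a single Bed value, so {Age, Doctor, PatientID} -> Bed holds.

Yes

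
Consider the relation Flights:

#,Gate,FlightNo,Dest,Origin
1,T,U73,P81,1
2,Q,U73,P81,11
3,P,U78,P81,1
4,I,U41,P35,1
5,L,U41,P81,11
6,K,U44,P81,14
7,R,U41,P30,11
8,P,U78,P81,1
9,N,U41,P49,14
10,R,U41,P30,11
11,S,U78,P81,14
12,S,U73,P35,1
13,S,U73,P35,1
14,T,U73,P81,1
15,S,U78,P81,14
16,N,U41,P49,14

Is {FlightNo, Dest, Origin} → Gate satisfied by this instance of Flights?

Yes

(FlightNo=U73, Dest=P81, Origin=1): rows 1, 14 → Gate = T, T ✓
(FlightNo=U73, Dest=P81, Origin=11): row 2 → Gate = Q ✓
(FlightNo=U78, Dest=P81, Origin=1): rows 3, 8 → Gate = P, P ✓
(FlightNo=U41, Dest=P35, Origin=1): row 4 → Gate = I ✓
(FlightNo=U41, Dest=P81, Origin=11): row 5 → Gate = L ✓
(FlightNo=U44, Dest=P81, Origin=14): row 6 → Gate = K ✓
(FlightNo=U41, Dest=P30, Origin=11): rows 7, 10 → Gate = R, R ✓
(FlightNo=U41, Dest=P49, Origin=14): rows 9, 16 → Gate = N, N ✓
(FlightNo=U78, Dest=P81, Origin=14): rows 11, 15 → Gate = S, S ✓
(FlightNo=U73, Dest=P35, Origin=1): rows 12, 13 → Gate = S, S ✓
Every {FlightNo, Dest, Origin} value is associated with a single Gate value, so {FlightNo, Dest, Origin} → Gate holds.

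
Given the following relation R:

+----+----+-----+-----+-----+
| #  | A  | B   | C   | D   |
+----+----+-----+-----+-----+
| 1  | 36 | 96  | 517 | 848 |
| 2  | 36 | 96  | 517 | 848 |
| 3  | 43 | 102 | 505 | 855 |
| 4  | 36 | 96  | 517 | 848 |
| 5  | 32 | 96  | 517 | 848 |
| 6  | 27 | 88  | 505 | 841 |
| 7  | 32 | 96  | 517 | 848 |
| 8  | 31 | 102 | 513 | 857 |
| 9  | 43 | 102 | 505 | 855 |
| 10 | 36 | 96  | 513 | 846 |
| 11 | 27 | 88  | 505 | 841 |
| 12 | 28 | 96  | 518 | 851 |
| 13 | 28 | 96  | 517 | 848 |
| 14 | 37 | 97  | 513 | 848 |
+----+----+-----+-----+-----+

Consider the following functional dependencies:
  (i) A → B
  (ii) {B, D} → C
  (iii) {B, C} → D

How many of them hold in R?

3

(i) A → B: every LHS value maps to a single RHS value — holds.
(ii) {B, D} → C: every LHS value maps to a single RHS value — holds.
(iii) {B, C} → D: every LHS value maps to a single RHS value — holds.
3 of the 3 dependencies hold.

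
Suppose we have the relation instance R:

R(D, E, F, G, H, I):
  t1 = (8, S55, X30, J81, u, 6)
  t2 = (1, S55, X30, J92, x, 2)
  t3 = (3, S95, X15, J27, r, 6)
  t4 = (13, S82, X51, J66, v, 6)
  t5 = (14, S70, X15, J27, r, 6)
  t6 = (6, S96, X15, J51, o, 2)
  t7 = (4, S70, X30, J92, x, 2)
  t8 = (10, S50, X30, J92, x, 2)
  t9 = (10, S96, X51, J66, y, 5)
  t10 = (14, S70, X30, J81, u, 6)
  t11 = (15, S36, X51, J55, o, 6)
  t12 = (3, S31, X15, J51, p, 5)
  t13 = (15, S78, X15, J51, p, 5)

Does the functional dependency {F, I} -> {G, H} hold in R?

(F=X30, I=6): rows 1, 10 → {G,H} = (J81, u), (J81, u) ✓
(F=X30, I=2): rows 2, 7, 8 → {G,H} = (J92, x), (J92, x), (J92, x) ✓
(F=X15, I=6): rows 3, 5 → {G,H} = (J27, r), (J27, r) ✓
(F=X51, I=6): rows 4, 11 → {G,H} takes values {(J66, v), (J55, o)} — violation
(F=X15, I=2): row 6 → {G,H} = (J51, o) ✓
(F=X51, I=5): row 9 → {G,H} = (J66, y) ✓
(F=X15, I=5): rows 12, 13 → {G,H} = (J51, p), (J51, p) ✓
Two rows agree on {F, I} but differ on {G, H}, so {F, I} -> {G, H} does not hold.

No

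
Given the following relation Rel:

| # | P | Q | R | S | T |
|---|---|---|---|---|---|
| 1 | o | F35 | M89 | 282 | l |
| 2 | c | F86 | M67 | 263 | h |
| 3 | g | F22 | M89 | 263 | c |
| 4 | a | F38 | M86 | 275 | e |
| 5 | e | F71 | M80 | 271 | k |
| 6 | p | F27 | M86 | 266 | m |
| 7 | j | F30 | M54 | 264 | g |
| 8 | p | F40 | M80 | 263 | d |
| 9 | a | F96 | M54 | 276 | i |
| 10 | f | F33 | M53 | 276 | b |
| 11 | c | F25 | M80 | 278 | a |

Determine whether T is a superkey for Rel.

Yes

All 11 rows have distinct T values, so T → (all attributes) holds and T is a superkey.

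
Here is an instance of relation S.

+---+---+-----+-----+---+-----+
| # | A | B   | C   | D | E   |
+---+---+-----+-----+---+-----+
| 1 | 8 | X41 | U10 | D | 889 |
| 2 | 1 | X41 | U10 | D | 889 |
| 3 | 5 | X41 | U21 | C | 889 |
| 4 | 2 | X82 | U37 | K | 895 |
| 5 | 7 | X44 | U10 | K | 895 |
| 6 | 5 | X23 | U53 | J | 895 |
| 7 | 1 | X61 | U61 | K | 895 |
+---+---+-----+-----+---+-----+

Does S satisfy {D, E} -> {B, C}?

(D=D, E=889): rows 1, 2 → {B,C} = (X41, U10), (X41, U10) ✓
(D=C, E=889): row 3 → {B,C} = (X41, U21) ✓
(D=K, E=895): rows 4, 5, 7 → {B,C} takes values {(X82, U37), (X44, U10), (X61, U61)} — violation
(D=J, E=895): row 6 → {B,C} = (X23, U53) ✓
Two rows agree on {D, E} but differ on {B, C}, so {D, E} -> {B, C} does not hold.

No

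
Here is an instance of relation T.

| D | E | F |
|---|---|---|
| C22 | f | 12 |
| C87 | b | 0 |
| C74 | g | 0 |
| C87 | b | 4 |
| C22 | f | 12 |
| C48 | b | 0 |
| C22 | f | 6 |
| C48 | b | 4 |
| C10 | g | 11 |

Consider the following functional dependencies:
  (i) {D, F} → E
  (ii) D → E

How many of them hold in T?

(i) {D, F} → E: every LHS value maps to a single RHS value — holds.
(ii) D → E: every LHS value maps to a single RHS value — holds.
2 of the 2 dependencies hold.

2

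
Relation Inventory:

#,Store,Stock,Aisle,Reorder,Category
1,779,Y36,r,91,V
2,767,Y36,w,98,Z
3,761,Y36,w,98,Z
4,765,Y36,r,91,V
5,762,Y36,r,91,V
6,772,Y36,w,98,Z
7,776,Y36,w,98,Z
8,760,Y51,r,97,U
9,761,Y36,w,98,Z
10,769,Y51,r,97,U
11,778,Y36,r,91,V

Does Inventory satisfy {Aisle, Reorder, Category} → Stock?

Yes

(Aisle=r, Reorder=91, Category=V): rows 1, 4, 5, 11 → Stock = Y36, Y36, Y36, Y36 ✓
(Aisle=w, Reorder=98, Category=Z): rows 2, 3, 6, 7, 9 → Stock = Y36, Y36, Y36, Y36, Y36 ✓
(Aisle=r, Reorder=97, Category=U): rows 8, 10 → Stock = Y51, Y51 ✓
Every {Aisle, Reorder, Category} value is associated with a single Stock value, so {Aisle, Reorder, Category} → Stock holds.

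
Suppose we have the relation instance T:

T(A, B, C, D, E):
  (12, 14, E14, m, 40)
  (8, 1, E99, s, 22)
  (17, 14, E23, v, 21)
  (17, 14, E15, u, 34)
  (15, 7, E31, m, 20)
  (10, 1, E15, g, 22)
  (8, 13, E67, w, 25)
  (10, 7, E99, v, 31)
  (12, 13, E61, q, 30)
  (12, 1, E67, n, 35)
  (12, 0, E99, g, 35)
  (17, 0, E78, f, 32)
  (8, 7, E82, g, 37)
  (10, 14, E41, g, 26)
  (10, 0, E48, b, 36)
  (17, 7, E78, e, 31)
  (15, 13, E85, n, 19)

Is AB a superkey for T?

No

Two distinct rows share (A=17, B=14), so AB does not determine every attribute — not a superkey.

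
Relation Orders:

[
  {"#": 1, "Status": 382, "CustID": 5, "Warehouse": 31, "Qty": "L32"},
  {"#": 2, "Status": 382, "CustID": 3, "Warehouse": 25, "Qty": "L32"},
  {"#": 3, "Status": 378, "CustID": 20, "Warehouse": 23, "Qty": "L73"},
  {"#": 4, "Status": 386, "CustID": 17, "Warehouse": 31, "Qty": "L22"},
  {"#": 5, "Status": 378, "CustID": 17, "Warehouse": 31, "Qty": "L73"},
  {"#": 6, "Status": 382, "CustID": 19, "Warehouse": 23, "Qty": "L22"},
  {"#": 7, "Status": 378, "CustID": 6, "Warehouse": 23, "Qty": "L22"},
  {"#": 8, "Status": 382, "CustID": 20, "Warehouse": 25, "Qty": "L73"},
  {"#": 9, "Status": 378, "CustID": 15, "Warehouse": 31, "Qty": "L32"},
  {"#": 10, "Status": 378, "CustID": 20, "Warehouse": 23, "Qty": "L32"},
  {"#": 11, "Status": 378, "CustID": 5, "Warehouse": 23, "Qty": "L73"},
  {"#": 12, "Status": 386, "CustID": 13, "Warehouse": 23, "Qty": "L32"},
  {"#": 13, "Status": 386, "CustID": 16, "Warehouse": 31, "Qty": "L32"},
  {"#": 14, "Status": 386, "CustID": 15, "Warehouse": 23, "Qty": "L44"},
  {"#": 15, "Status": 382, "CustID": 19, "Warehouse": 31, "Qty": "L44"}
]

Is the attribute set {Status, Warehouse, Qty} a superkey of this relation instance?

Rows 3 and 11 have the same {Status, Warehouse, Qty} value (Status=378, Warehouse=23, Qty=L73) but are distinct tuples, so {Status, Warehouse, Qty} does not determine every attribute — not a superkey.

No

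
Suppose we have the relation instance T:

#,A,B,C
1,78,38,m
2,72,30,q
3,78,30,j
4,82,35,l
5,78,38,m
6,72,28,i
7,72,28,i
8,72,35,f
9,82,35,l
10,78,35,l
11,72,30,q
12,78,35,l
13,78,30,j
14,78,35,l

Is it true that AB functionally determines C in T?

Yes

(A=78, B=38): rows 1, 5 → C = m, m ✓
(A=72, B=30): rows 2, 11 → C = q, q ✓
(A=78, B=30): rows 3, 13 → C = j, j ✓
(A=82, B=35): rows 4, 9 → C = l, l ✓
(A=72, B=28): rows 6, 7 → C = i, i ✓
(A=72, B=35): row 8 → C = f ✓
(A=78, B=35): rows 10, 12, 14 → C = l, l, l ✓
Every AB value is associated with a single C value, so AB -> C holds.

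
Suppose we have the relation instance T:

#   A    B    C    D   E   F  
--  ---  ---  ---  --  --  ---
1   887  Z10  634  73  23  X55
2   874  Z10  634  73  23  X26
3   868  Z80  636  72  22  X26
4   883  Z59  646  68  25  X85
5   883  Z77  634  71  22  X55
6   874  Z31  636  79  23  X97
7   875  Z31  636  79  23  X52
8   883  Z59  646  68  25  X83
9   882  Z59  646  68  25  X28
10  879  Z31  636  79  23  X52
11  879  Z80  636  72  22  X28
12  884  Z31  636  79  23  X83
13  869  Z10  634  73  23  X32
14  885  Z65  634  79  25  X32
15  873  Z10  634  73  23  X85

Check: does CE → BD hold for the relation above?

Yes

(C=634, E=23): rows 1, 2, 13, 15 → {B,D} = (Z10, 73), (Z10, 73), (Z10, 73), (Z10, 73) ✓
(C=636, E=22): rows 3, 11 → {B,D} = (Z80, 72), (Z80, 72) ✓
(C=646, E=25): rows 4, 8, 9 → {B,D} = (Z59, 68), (Z59, 68), (Z59, 68) ✓
(C=634, E=22): row 5 → {B,D} = (Z77, 71) ✓
(C=636, E=23): rows 6, 7, 10, 12 → {B,D} = (Z31, 79), (Z31, 79), (Z31, 79), (Z31, 79) ✓
(C=634, E=25): row 14 → {B,D} = (Z65, 79) ✓
Every CE value is associated with a single BD value, so CE → BD holds.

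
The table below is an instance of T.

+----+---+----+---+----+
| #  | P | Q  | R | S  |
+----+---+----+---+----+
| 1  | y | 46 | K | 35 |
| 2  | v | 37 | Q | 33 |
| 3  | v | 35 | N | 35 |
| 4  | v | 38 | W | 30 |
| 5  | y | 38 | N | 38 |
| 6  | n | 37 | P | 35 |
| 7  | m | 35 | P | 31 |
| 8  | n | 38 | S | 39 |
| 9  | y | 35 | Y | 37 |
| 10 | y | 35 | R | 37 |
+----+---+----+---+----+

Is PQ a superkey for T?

Rows 9 and 10 have the same PQ value (P=y, Q=35) but are distinct tuples, so PQ does not determine every attribute — not a superkey.

No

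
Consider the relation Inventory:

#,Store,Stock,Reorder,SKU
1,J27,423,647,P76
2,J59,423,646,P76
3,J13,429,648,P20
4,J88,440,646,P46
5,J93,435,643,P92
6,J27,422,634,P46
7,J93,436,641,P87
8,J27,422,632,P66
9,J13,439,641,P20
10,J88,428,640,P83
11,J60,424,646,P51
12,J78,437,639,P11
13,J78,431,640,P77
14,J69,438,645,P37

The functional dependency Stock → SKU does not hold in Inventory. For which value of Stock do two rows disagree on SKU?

Stock=423: rows 1, 2 → SKU = P76, P76 ✓
Stock=429: row 3 → SKU = P20 ✓
Stock=440: row 4 → SKU = P46 ✓
Stock=435: row 5 → SKU = P92 ✓
Stock=422: rows 6, 8 → SKU takes values {P46, P66} — violation
Stock=436: row 7 → SKU = P87 ✓
Stock=439: row 9 → SKU = P20 ✓
Stock=428: row 10 → SKU = P83 ✓
Stock=424: row 11 → SKU = P51 ✓
Stock=437: row 12 → SKU = P11 ✓
Stock=431: row 13 → SKU = P77 ✓
Stock=438: row 14 → SKU = P37 ✓
The only Stock value with inconsistent SKU is Stock=422.

422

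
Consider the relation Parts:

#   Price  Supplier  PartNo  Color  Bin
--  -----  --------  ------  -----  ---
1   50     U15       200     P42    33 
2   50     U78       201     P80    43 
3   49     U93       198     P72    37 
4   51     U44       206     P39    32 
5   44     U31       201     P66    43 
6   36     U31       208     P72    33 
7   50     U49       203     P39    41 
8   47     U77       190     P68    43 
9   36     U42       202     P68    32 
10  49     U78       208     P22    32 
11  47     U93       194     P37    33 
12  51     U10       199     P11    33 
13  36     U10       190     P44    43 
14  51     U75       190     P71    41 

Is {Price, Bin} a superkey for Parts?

All 14 rows have distinct {Price, Bin} values, so {Price, Bin} → (all attributes) holds and {Price, Bin} is a superkey.

Yes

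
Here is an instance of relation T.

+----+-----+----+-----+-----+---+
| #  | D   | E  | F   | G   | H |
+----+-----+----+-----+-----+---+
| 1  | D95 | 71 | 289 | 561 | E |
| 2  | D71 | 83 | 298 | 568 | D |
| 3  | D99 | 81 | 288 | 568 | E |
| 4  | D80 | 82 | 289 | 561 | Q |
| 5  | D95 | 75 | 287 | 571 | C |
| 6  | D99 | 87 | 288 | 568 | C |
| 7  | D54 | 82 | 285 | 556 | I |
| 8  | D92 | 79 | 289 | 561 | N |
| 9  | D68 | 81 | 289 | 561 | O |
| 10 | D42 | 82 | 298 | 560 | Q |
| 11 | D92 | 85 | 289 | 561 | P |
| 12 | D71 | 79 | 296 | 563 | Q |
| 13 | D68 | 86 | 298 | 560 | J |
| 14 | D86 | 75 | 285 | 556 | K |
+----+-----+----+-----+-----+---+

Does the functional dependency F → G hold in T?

No

F=289: rows 1, 4, 8, 9, 11 → G = 561, 561, 561, 561, 561 ✓
F=298: rows 2, 10, 13 → G takes values {568, 560} — violation
F=288: rows 3, 6 → G = 568, 568 ✓
F=287: row 5 → G = 571 ✓
F=285: rows 7, 14 → G = 556, 556 ✓
F=296: row 12 → G = 563 ✓
Two rows agree on F but differ on G, so F → G does not hold.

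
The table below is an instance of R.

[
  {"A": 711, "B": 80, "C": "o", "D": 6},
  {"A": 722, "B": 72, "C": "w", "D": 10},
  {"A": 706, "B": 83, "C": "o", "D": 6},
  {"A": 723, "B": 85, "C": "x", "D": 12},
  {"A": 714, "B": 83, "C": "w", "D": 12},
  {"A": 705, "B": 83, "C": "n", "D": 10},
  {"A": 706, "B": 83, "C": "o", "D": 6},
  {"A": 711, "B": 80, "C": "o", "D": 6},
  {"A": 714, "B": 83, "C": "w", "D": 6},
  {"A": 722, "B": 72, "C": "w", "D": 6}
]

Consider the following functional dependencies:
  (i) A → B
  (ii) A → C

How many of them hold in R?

2

(i) A → B: every LHS value maps to a single RHS value — holds.
(ii) A → C: every LHS value maps to a single RHS value — holds.
2 of the 2 dependencies hold.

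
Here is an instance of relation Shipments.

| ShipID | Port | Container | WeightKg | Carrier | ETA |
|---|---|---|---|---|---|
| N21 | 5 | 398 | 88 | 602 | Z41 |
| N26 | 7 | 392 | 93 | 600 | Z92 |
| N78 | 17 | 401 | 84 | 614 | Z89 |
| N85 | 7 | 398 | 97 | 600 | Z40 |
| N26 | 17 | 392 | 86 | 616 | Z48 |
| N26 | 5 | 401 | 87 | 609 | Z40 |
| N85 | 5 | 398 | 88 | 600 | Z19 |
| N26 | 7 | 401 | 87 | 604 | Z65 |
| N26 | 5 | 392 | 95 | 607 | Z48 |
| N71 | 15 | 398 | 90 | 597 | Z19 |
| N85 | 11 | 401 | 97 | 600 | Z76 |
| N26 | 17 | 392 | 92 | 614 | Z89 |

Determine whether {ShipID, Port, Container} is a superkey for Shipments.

Two distinct rows share (ShipID=N26, Port=17, Container=392), so {ShipID, Port, Container} does not determine every attribute — not a superkey.

No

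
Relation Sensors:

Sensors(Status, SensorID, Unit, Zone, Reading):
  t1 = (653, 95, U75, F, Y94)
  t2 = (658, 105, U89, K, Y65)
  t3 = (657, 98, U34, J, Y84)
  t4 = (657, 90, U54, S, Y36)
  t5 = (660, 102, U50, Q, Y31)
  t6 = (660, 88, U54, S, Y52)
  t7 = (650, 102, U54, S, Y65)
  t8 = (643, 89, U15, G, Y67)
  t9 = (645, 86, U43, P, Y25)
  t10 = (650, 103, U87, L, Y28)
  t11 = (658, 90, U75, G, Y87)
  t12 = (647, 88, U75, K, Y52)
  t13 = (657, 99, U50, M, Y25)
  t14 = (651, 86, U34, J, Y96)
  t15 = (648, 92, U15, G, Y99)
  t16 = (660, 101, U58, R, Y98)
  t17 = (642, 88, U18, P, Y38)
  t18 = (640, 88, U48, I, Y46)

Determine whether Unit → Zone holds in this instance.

No

Unit=U75: rows 1, 11, 12 → Zone takes values {F, G, K} — violation
Unit=U89: row 2 → Zone = K ✓
Unit=U34: rows 3, 14 → Zone = J, J ✓
Unit=U54: rows 4, 6, 7 → Zone = S, S, S ✓
Unit=U50: rows 5, 13 → Zone takes values {Q, M} — violation
Unit=U15: rows 8, 15 → Zone = G, G ✓
Unit=U43: row 9 → Zone = P ✓
Unit=U87: row 10 → Zone = L ✓
Unit=U58: row 16 → Zone = R ✓
Unit=U18: row 17 → Zone = P ✓
Unit=U48: row 18 → Zone = I ✓
Two rows agree on Unit but differ on Zone, so Unit → Zone does not hold.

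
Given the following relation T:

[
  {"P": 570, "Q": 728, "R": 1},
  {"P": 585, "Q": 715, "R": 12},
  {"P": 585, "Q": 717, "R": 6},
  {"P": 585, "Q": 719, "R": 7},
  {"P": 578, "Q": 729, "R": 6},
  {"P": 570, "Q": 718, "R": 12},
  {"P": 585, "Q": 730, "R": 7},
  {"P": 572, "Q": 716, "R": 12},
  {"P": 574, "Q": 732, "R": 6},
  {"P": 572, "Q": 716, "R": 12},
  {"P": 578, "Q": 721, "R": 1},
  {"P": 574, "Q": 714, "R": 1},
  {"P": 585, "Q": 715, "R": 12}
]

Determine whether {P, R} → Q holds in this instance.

(P=570, R=1): 1 row → Q = 728 ✓
(P=585, R=12): 2 rows → Q = 715, 715 ✓
(P=585, R=6): 1 row → Q = 717 ✓
(P=585, R=7): 2 rows → Q takes values {719, 730} — violation
(P=578, R=6): 1 row → Q = 729 ✓
(P=570, R=12): 1 row → Q = 718 ✓
(P=572, R=12): 2 rows → Q = 716, 716 ✓
(P=574, R=6): 1 row → Q = 732 ✓
(P=578, R=1): 1 row → Q = 721 ✓
(P=574, R=1): 1 row → Q = 714 ✓
Two rows agree on {P, R} but differ on Q, so {P, R} → Q does not hold.

No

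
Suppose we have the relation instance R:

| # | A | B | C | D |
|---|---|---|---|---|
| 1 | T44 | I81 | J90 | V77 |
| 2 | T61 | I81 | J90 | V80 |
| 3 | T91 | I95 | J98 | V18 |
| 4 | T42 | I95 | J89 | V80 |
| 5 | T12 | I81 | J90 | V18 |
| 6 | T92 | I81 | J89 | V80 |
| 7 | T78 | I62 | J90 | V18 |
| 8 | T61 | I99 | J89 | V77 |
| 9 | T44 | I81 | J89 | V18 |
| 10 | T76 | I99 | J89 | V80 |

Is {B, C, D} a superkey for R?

All 10 rows have distinct {B, C, D} values, so {B, C, D} → (all attributes) holds and {B, C, D} is a superkey.

Yes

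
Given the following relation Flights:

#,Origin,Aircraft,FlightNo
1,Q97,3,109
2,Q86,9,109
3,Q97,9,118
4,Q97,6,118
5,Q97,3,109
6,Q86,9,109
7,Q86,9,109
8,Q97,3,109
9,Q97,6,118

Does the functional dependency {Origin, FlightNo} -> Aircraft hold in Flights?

No

(Origin=Q97, FlightNo=109): rows 1, 5, 8 → Aircraft = 3, 3, 3 ✓
(Origin=Q86, FlightNo=109): rows 2, 6, 7 → Aircraft = 9, 9, 9 ✓
(Origin=Q97, FlightNo=118): rows 3, 4, 9 → Aircraft takes values {9, 6} — violation
Two rows agree on {Origin, FlightNo} but differ on Aircraft, so {Origin, FlightNo} -> Aircraft does not hold.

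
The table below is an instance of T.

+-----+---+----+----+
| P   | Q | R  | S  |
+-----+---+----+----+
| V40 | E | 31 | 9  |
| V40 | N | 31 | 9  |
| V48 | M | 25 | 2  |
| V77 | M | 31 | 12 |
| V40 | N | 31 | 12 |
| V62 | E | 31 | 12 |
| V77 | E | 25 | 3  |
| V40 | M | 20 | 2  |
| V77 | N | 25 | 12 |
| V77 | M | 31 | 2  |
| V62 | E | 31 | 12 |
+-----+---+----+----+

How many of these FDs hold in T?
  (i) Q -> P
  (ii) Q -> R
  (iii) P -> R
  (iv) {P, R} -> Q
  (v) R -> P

(i) Q -> P: Q=E: 4 rows → P takes values {V40, V62, V77} — violation; Q=N: 3 rows → P takes values {V40, V77} — violation; Q=M: 4 rows → P takes values {V48, V77, V40} — violation — fails.
(ii) Q -> R: Q=E: 4 rows → R takes values {31, 25} — violation; Q=N: 3 rows → R takes values {31, 25} — violation; Q=M: 4 rows → R takes values {25, 31, 20} — violation — fails.
(iii) P -> R: P=V40: 4 rows → R takes values {31, 20} — violation; P=V77: 4 rows → R takes values {31, 25} — violation — fails.
(iv) {P, R} -> Q: (P=V40, R=31): 3 rows → Q takes values {E, N} — violation; (P=V77, R=25): 2 rows → Q takes values {E, N} — violation — fails.
(v) R -> P: R=31: 7 rows → P takes values {V40, V77, V62} — violation; R=25: 3 rows → P takes values {V48, V77} — violation — fails.
None of the 5 dependencies hold.

0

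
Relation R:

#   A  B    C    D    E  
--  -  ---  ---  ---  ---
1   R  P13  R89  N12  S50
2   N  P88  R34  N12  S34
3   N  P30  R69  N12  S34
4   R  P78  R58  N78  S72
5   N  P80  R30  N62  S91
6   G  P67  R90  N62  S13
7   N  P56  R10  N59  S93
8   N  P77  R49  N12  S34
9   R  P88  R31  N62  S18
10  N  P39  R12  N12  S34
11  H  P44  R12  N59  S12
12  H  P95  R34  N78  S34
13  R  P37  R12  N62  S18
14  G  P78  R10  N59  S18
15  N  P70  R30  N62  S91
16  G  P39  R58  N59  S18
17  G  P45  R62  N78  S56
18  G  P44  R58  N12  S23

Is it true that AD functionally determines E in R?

(A=R, D=N12): row 1 → E = S50 ✓
(A=N, D=N12): rows 2, 3, 8, 10 → E = S34, S34, S34, S34 ✓
(A=R, D=N78): row 4 → E = S72 ✓
(A=N, D=N62): rows 5, 15 → E = S91, S91 ✓
(A=G, D=N62): row 6 → E = S13 ✓
(A=N, D=N59): row 7 → E = S93 ✓
(A=R, D=N62): rows 9, 13 → E = S18, S18 ✓
(A=H, D=N59): row 11 → E = S12 ✓
(A=H, D=N78): row 12 → E = S34 ✓
(A=G, D=N59): rows 14, 16 → E = S18, S18 ✓
(A=G, D=N78): row 17 → E = S56 ✓
(A=G, D=N12): row 18 → E = S23 ✓
Every AD value is associated with a single E value, so AD -> E holds.

Yes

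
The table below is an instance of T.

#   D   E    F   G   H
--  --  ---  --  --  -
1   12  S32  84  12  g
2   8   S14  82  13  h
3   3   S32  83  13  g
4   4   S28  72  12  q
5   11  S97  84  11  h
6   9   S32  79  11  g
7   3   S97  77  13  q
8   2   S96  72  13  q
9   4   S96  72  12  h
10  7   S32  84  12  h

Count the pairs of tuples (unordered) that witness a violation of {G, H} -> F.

2

(G=13, H=q): violating pairs (7,8) — 1 pair.
(G=12, H=h): violating pairs (9,10) — 1 pair.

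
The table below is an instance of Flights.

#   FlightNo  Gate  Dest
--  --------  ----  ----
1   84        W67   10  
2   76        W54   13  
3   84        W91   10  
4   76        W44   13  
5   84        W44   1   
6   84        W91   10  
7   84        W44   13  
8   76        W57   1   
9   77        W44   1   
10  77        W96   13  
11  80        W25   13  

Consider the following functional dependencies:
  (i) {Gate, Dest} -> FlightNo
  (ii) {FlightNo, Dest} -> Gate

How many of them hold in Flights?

0

(i) {Gate, Dest} -> FlightNo: (Gate=W44, Dest=13): rows 4, 7 → FlightNo takes values {76, 84} — violation; (Gate=W44, Dest=1): rows 5, 9 → FlightNo takes values {84, 77} — violation — fails.
(ii) {FlightNo, Dest} -> Gate: (FlightNo=84, Dest=10): rows 1, 3, 6 → Gate takes values {W67, W91} — violation; (FlightNo=76, Dest=13): rows 2, 4 → Gate takes values {W54, W44} — violation — fails.
None of the 2 dependencies hold.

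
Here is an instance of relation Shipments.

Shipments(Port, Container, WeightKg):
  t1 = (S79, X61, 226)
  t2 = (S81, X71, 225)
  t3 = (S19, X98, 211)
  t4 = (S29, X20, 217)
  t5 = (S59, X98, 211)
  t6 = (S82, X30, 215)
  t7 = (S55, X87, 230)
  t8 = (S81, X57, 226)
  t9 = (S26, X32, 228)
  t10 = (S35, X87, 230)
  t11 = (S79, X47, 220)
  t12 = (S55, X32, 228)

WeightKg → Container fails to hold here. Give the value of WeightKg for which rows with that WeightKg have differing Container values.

226

WeightKg=226: rows 1, 8 → Container takes values {X61, X57} — violation
WeightKg=225: row 2 → Container = X71 ✓
WeightKg=211: rows 3, 5 → Container = X98, X98 ✓
WeightKg=217: row 4 → Container = X20 ✓
WeightKg=215: row 6 → Container = X30 ✓
WeightKg=230: rows 7, 10 → Container = X87, X87 ✓
WeightKg=228: rows 9, 12 → Container = X32, X32 ✓
WeightKg=220: row 11 → Container = X47 ✓
The only WeightKg value with inconsistent Container is WeightKg=226.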